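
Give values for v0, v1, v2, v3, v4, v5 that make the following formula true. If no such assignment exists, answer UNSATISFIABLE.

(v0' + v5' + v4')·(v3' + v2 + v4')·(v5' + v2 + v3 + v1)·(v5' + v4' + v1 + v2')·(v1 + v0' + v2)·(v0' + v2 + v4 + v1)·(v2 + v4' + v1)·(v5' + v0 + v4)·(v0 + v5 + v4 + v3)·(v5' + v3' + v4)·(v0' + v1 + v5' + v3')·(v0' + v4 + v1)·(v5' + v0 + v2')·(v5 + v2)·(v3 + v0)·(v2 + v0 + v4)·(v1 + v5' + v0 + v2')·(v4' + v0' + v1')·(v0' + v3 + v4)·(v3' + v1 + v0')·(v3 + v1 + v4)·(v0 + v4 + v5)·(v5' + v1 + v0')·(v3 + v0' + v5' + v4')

Try v5 = 0.
Unit clause (v2) forces v2 = 1.
Try v3 = 1.
Try v1 = 1.
Try v4 = 1.
Unit clause (v0') forces v0 = 0.
All clauses are satisfied.

v0=0; v1=1; v2=1; v3=1; v4=1; v5=0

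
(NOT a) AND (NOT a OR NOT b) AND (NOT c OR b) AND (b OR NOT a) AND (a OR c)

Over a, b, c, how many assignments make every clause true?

There are 2^3 = 8 truth assignments over (a, b, c).
Check each against the 5 clauses (columns in the order a, b, c):
  F F F  ✗ fails (a OR c)
  F F T  ✗ fails (NOT c OR b)
  F T F  ✗ fails (a OR c)
  F T T  ✓ satisfies all
  T F F  ✗ fails (NOT a)
  T F T  ✗ fails (NOT a)
  T T F  ✗ fails (NOT a)
  T T T  ✗ fails (NOT a)
1 of the 8 rows is a model.

1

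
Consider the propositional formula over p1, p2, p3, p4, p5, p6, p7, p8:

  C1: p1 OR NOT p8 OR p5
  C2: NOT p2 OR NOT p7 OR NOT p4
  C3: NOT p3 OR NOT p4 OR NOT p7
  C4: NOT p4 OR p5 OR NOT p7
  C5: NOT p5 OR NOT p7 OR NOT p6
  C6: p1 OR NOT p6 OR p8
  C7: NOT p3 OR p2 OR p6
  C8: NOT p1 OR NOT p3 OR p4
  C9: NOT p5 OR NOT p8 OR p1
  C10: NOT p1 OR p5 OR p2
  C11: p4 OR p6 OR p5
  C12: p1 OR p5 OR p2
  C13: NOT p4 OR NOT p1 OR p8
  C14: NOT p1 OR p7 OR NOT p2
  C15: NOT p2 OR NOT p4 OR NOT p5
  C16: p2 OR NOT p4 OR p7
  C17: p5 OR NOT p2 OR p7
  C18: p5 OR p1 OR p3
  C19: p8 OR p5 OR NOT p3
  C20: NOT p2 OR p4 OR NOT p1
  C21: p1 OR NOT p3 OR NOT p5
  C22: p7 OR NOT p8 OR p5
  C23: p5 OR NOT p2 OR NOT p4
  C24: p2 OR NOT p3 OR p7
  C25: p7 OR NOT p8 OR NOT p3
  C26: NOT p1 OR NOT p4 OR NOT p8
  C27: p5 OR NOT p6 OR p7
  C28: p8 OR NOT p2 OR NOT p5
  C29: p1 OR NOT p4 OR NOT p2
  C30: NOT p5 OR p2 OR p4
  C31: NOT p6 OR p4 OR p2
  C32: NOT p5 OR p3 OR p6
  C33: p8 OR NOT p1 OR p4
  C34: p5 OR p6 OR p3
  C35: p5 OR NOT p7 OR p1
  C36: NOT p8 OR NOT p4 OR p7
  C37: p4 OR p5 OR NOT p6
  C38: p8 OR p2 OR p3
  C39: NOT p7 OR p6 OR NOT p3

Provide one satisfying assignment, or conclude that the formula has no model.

Try p1 = true.
Try p3 = false.
Try p5 = true.
From the singleton clause (p6), p6 = true.
From the singleton clause (NOT p7), p7 = false.
From the singleton clause (NOT p2), p2 = false.
From the singleton clause (NOT p4), p4 = false.
But (p4) is also a unit clause — contradiction.
Backtrack on p5: now try p5 = false.
From the singleton clause (p2), p2 = true.
From the singleton clause (p7), p7 = true.
From the singleton clause (NOT p4), p4 = false.
But (p4) is also a unit clause — contradiction.
Either choice for p5 ends in contradiction.
Backtrack on p3: now try p3 = true.
From the singleton clause (p4), p4 = true.
From the singleton clause (NOT p7), p7 = false.
From the singleton clause (p8), p8 = true.
But (NOT p8) is also a unit clause — contradiction.
Either choice for p3 ends in contradiction.
Backtrack on p1: now try p1 = false.
Try p8 = false.
From the singleton clause (NOT p6), p6 = false.
Try p3 = false.
From the singleton clause (p5), p5 = true.
But (NOT p5) is also a unit clause — contradiction.
Backtrack on p3: now try p3 = true.
From the singleton clause (p2), p2 = true.
From the singleton clause (p5), p5 = true.
But (NOT p5) is also a unit clause — contradiction.
Either choice for p3 ends in contradiction.
Backtrack on p8: now try p8 = true.
From the singleton clause (p5), p5 = true.
But (NOT p5) is also a unit clause — contradiction.
Either choice for p8 ends in contradiction.
Either choice for p1 ends in contradiction.

UNSATISFIABLE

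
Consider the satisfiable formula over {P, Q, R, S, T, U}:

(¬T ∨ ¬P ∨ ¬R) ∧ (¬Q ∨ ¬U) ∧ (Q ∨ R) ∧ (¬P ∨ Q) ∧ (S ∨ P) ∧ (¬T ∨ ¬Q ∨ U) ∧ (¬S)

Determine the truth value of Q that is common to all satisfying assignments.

Suppose Q = False.
The clause (R) is unit, so R = True.
The clause (¬P) is unit, so P = False.
The clause (S) is unit, so S = True.
Now (¬S) is unsatisfied and unit — conflict.
So every satisfying assignment has Q = True.

True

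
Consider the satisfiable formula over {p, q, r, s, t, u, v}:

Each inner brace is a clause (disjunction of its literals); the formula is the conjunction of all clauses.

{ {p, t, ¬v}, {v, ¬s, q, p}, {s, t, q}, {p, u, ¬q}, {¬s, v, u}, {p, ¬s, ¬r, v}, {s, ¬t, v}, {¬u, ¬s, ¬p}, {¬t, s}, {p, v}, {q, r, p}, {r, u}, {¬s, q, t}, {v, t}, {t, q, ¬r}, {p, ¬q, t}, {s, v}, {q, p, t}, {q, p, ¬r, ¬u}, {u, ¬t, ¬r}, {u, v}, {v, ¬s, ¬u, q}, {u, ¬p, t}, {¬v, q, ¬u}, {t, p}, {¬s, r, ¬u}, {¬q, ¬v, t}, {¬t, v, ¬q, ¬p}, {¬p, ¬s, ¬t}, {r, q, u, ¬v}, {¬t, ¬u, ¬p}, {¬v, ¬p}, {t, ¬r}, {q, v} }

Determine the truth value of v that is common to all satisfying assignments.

Suppose v = False.
(p) alone gives p = True.
(t) alone gives t = True.
(s) alone gives s = True.
But (¬s) is also a unit clause — contradiction.
So every satisfying assignment has v = True.

True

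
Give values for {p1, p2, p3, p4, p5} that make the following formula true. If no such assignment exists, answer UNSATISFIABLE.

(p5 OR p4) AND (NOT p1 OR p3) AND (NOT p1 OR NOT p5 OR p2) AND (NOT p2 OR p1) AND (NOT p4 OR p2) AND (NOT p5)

(NOT p5) alone gives p5 = false.
(p4) alone gives p4 = true.
(p2) alone gives p2 = true.
(p1) alone gives p1 = true.
(p3) alone gives p3 = true.
All clauses are satisfied.

p1: true; p2: true; p3: true; p4: true; p5: false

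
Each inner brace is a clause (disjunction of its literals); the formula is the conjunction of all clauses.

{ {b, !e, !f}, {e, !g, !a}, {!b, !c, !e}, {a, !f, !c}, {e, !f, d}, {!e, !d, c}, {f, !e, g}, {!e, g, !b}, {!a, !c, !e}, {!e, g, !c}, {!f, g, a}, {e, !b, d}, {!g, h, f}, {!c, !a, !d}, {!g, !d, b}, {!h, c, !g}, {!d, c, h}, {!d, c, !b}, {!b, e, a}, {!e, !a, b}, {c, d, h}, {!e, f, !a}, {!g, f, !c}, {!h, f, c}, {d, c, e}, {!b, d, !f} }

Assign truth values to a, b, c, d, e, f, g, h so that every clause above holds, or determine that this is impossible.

Branch on b: set b = false.
Branch on e: set e = false.
Branch on g: set g = false.
Branch on f: set f = true.
The clause (d) is unit, so d = true.
The clause (a) is unit, so a = true.
The clause (!c) is unit, so c = false.
The clause (h) is unit, so h = true.
This assignment satisfies each clause.

a: true, b: false, c: false, d: true, e: false, f: true, g: false, h: true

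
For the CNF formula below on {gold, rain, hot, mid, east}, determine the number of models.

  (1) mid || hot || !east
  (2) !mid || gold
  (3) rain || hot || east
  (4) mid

There are 2^5 = 32 truth assignments over (gold, rain, hot, mid, east).
Split on gold. With gold = true, the clauses containing gold are satisfied and !gold drops from the rest; 7 of the 2^4 = 16 assignments to the other variables satisfy what remains.
With gold = false, by the same count on the reduced clause set, 0 assignments work.
Total: 7 + 0 = 7.

7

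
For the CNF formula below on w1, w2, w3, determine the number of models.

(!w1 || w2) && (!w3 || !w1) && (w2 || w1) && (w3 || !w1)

2

There are 2^3 = 8 truth assignments over (w1, w2, w3).
Check each against the 4 clauses (columns in the order w1, w2, w3):
  F F F  ✗ fails (w2 || w1)
  F F T  ✗ fails (w2 || w1)
  F T F  ✓ satisfies all
  F T T  ✓ satisfies all
  T F F  ✗ fails (!w1 || w2)
  T F T  ✗ fails (!w1 || w2)
  T T F  ✗ fails (w3 || !w1)
  T T T  ✗ fails (!w3 || !w1)
2 of the 8 rows are models.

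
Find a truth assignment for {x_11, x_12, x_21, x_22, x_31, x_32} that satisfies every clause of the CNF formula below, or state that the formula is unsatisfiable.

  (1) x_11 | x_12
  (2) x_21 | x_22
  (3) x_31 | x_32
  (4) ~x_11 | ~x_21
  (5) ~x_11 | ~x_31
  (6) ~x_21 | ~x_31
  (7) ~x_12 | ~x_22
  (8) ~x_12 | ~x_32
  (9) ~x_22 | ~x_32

UNSATISFIABLE

Branch on x_11: set x_11 = 1.
From the singleton clause (~x_21), x_21 = 0.
From the singleton clause (x_22), x_22 = 1.
From the singleton clause (~x_31), x_31 = 0.
From the singleton clause (x_32), x_32 = 1.
Now (~x_32) is unsatisfied and unit — conflict.
So x_11 must be the other value — set x_11 = 0.
From the singleton clause (x_12), x_12 = 1.
From the singleton clause (~x_22), x_22 = 0.
From the singleton clause (x_21), x_21 = 1.
From the singleton clause (~x_31), x_31 = 0.
From the singleton clause (x_32), x_32 = 1.
Now (~x_32) is unsatisfied and unit — conflict.
Both values of x_11 lead to a conflict.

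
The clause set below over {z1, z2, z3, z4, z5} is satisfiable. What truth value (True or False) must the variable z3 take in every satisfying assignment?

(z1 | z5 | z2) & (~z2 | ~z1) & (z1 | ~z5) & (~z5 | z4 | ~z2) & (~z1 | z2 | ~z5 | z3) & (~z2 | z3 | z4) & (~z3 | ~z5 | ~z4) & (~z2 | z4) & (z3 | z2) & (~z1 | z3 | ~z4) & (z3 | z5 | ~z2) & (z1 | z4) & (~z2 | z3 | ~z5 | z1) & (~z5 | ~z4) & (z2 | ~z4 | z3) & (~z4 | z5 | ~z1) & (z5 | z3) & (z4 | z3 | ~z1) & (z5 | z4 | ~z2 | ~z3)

Suppose z3 = 0.
The clause (z2) is unit, so z2 = 1.
The clause (~z1) is unit, so z1 = 0.
The clause (~z5) is unit, so z5 = 0.
That conflicts with the unit clause (z5).
So every satisfying assignment has z3 = True.

True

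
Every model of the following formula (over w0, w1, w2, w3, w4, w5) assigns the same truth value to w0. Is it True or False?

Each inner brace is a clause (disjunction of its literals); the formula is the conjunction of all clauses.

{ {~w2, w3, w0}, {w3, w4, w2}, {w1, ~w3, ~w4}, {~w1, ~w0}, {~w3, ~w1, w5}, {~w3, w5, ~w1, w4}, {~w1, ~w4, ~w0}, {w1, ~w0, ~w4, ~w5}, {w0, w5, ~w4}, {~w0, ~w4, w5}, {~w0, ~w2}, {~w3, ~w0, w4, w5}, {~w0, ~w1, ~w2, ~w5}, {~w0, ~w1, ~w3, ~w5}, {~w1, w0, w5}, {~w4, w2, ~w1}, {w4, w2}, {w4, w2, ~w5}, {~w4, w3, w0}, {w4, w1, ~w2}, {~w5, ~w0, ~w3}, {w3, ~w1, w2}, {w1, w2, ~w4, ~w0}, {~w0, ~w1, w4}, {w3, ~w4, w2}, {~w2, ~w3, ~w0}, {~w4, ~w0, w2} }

False

Suppose w0 = 1.
The clause (~w1) is unit, so w1 = 0.
The clause (~w2) is unit, so w2 = 0.
The clause (w4) is unit, so w4 = 1.
That conflicts with the unit clause (~w4).
So every satisfying assignment has w0 = False.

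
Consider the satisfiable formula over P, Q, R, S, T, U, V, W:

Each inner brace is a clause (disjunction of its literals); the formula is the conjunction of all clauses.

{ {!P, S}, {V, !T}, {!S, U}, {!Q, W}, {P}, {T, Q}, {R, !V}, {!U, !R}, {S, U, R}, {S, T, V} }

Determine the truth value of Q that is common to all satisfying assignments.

Suppose Q = false.
Unit clause (P) forces P = true.
Unit clause (S) forces S = true.
Unit clause (U) forces U = true.
Unit clause (T) forces T = true.
Unit clause (V) forces V = true.
Unit clause (R) forces R = true.
That conflicts with the unit clause (!R).
So every satisfying assignment has Q = True.

True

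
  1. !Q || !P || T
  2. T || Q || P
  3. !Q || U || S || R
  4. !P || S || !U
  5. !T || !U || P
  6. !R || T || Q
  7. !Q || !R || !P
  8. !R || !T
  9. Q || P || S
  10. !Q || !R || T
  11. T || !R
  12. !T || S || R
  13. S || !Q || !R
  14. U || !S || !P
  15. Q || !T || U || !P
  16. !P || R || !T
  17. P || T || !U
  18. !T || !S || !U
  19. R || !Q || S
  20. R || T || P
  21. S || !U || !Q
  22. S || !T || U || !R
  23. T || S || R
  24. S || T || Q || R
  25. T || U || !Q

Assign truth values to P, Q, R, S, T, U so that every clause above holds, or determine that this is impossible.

P=false,  Q=true,  R=false,  S=true,  T=true,  U=false

Case R = false:
Case T = true:
(S) alone gives S = true.
(!P) alone gives P = false.
(!U) alone gives U = false.
No clause remains; Q is free.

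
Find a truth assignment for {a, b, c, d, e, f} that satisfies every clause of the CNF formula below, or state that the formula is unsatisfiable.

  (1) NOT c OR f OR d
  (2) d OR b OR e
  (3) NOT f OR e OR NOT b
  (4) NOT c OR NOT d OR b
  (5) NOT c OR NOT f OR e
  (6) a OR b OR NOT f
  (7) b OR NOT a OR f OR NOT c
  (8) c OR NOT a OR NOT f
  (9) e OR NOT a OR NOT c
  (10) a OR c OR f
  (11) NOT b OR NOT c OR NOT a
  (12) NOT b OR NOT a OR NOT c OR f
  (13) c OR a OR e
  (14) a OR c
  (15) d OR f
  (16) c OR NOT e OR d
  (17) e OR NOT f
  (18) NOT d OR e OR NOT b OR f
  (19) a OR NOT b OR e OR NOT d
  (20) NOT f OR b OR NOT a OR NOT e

Suppose a = false.
(c) alone gives c = true.
Suppose f = true.
(e) alone gives e = true.
(b) alone gives b = true.
Every clause is now satisfied; d is unconstrained.

a: false, b: true, c: true, d: false, e: true, f: true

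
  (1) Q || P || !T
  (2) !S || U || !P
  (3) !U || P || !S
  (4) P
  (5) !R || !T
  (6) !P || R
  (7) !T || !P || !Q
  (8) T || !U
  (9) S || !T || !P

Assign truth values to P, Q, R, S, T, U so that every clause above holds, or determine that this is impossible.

The clause (P) is unit, so P = true.
The clause (R) is unit, so R = true.
The clause (!T) is unit, so T = false.
The clause (!U) is unit, so U = false.
The clause (!S) is unit, so S = false.
All clauses hold; Q can take either value.

P: true,  Q: true,  R: true,  S: false,  T: false,  U: false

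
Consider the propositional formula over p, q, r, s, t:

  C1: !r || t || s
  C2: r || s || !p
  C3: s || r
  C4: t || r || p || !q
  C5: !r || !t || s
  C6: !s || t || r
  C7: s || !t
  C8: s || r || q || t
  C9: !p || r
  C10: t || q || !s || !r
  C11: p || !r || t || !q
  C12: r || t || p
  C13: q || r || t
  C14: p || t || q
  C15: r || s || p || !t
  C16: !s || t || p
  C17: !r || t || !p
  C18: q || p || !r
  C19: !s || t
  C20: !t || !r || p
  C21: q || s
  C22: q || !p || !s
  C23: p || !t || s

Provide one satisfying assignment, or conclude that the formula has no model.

p ↦ true,  q ↦ true,  r ↦ true,  s ↦ true,  t ↦ true

Suppose s = true.
From the singleton clause (t), t = true.
Suppose p = true.
From the singleton clause (r), r = true.
From the singleton clause (q), q = true.
All clauses are satisfied.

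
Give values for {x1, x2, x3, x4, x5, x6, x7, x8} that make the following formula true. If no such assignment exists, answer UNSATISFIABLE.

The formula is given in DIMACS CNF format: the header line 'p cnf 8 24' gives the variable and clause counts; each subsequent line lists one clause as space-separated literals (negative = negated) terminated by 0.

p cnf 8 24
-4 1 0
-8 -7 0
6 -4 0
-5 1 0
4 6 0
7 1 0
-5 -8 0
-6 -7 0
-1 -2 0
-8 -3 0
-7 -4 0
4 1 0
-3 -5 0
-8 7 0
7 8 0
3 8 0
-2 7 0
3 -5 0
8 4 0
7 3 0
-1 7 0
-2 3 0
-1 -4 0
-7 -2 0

UNSATISFIABLE

Try x4 = False.
From the singleton clause (x6), x6 = True.
From the singleton clause (¬x7), x7 = False.
From the singleton clause (x1), x1 = True.
But (¬x1) is also a unit clause — contradiction.
That branch fails; take x4 = True instead.
From the singleton clause (x1), x1 = True.
But (¬x1) is also a unit clause — contradiction.
Neither x4 = True nor x4 = False works.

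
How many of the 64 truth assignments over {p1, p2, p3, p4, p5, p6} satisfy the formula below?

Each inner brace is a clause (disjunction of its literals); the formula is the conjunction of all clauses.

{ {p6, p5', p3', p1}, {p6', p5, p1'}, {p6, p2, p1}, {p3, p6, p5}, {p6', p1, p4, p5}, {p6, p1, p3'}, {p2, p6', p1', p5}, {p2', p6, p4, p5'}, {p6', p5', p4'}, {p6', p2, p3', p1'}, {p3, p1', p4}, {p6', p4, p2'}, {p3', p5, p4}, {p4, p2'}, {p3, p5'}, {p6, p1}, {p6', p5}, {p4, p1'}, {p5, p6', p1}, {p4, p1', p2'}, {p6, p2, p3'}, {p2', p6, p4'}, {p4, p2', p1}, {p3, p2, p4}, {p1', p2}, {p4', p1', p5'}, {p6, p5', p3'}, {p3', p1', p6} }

1

There are 2^6 = 64 truth assignments over (p1, p2, p3, p4, p5, p6).
Split on p1. With p1 = 1, the clauses containing p1 are satisfied and p1' drops from the rest; 0 of the 2^5 = 32 assignments to the other variables satisfy what remains.
With p1 = 0, by the same count on the reduced clause set, 1 assignment works.
Total: 0 + 1 = 1.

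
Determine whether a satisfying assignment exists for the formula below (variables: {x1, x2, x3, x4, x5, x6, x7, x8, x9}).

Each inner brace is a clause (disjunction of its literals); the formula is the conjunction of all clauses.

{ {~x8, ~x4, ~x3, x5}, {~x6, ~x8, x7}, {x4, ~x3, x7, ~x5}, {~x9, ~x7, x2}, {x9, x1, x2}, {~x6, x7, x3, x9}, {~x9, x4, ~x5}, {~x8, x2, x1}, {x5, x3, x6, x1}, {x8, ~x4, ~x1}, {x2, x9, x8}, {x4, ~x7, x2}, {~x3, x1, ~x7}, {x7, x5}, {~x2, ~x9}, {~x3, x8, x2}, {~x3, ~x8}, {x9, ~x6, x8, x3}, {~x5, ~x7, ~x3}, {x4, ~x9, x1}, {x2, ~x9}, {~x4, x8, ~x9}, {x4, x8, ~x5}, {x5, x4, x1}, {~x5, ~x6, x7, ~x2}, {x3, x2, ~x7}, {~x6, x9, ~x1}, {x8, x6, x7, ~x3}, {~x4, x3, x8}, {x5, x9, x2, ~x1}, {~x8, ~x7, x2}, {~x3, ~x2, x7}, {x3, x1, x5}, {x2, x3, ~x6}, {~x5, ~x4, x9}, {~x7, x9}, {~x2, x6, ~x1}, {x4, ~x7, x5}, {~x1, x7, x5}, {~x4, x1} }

Try x7 = 0.
From the singleton clause (x5), x5 = 1.
Try x6 = 0.
Try x4 = 0.
From the singleton clause (~x3), x3 = 0.
From the singleton clause (~x9), x9 = 0.
From the singleton clause (x8), x8 = 1.
Try x1 = 1.
From the singleton clause (~x2), x2 = 0.
All clauses are satisfied.
A satisfying assignment: x1=1,  x2=0,  x3=0,  x4=0,  x5=1,  x6=0,  x7=0,  x8=1,  x9=0.

Yes, satisfiable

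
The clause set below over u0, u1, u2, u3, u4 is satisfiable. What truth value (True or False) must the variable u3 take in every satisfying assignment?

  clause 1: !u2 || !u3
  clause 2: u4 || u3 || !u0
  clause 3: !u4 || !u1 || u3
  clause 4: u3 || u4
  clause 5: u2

False

Suppose u3 = true.
Unit clause (!u2) forces u2 = false.
Now (u2) is unsatisfied and unit — conflict.
So every satisfying assignment has u3 = False.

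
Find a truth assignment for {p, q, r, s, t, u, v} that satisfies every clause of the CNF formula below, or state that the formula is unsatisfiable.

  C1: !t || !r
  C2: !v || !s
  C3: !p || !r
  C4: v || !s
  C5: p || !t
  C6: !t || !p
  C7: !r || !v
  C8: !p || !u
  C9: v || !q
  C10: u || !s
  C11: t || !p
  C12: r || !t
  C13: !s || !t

Suppose t = false.
(!p) alone gives p = false.
Suppose v = true.
(!s) alone gives s = false.
(!r) alone gives r = false.
Every clause is now satisfied; q, u are unconstrained.

p ↦ false; q ↦ false; r ↦ false; s ↦ false; t ↦ false; u ↦ true; v ↦ true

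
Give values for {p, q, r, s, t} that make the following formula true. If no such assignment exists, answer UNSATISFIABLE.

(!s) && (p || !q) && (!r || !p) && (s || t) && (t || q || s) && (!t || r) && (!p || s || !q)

Unit clause (!s) forces s = false.
Unit clause (t) forces t = true.
Unit clause (r) forces r = true.
Unit clause (!p) forces p = false.
Unit clause (!q) forces q = false.
Every clause now holds.

p: false,  q: false,  r: true,  s: false,  t: true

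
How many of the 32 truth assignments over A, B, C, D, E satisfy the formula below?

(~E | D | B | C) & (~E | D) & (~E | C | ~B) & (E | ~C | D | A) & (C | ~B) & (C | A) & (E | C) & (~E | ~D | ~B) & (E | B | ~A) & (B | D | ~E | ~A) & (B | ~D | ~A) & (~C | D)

4

There are 2^5 = 32 truth assignments over (A, B, C, D, E).
Split on B. With B = 1, the clauses containing B are satisfied and ~B drops from the rest; 2 of the 2^4 = 16 assignments to the other variables satisfy what remains.
With B = 0, by the same count on the reduced clause set, 2 assignments work.
Total: 2 + 2 = 4.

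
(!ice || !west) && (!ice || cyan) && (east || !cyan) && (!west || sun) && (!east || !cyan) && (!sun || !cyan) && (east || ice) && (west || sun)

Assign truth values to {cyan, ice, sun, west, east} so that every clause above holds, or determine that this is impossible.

Try ice = false.
(east) alone gives east = true.
(!cyan) alone gives cyan = false.
Try west = false.
(sun) alone gives sun = true.
This assignment satisfies each clause.

cyan ↦ false, ice ↦ false, sun ↦ true, west ↦ false, east ↦ true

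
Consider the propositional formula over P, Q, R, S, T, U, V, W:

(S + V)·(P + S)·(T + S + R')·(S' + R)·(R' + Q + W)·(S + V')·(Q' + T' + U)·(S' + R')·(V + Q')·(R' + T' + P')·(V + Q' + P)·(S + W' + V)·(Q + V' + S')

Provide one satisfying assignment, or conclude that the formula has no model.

Case S = 1:
Unit clause (R) forces R = 1.
That conflicts with the unit clause (R').
So S must be the other value — set S = 0.
Unit clause (V) forces V = 1.
That conflicts with the unit clause (V').
Neither S = 1 nor S = 0 works.

UNSATISFIABLE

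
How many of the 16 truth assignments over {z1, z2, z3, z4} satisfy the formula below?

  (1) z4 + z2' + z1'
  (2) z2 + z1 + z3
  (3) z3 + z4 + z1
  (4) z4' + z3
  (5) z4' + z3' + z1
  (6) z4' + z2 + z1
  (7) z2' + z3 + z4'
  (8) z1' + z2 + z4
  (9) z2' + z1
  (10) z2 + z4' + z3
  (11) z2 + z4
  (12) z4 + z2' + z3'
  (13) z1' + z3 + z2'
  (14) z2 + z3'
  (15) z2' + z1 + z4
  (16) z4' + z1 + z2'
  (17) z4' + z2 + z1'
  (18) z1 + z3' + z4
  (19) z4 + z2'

There are 2^4 = 16 truth assignments over (z1, z2, z3, z4).
Check each against the 19 clauses (columns in the order z1, z2, z3, z4):
  F F F F  ✗ fails (z2 + z1 + z3)
  F F F T  ✗ fails (z2 + z1 + z3)
  F F T F  ✗ fails (z2 + z4)
  F F T T  ✗ fails (z4' + z3' + z1)
  F T F F  ✗ fails (z3 + z4 + z1)
  F T F T  ✗ fails (z4' + z3)
  F T T F  ✗ fails (z2' + z1)
  F T T T  ✗ fails (z4' + z3' + z1)
  T F F F  ✗ fails (z1' + z2 + z4)
  T F F T  ✗ fails (z4' + z3)
  T F T F  ✗ fails (z1' + z2 + z4)
  T F T T  ✗ fails (z2 + z3')
  T T F F  ✗ fails (z4 + z2' + z1')
  T T F T  ✗ fails (z4' + z3)
  T T T F  ✗ fails (z4 + z2' + z1')
  T T T T  ✓ satisfies all
1 of the 16 rows is a model.

1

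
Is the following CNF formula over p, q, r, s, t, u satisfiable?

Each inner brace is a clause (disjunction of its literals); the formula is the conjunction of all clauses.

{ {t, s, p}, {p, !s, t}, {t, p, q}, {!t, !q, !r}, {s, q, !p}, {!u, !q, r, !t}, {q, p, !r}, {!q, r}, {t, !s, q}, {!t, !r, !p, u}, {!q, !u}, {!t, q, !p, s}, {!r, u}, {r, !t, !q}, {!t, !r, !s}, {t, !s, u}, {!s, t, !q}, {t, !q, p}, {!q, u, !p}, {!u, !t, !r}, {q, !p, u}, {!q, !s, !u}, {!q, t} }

Satisfiable

Suppose q = false.
Suppose t = true.
Suppose s = true.
(!r) alone gives r = false.
Suppose p = true.
(u) alone gives u = true.
This assignment satisfies each clause.
A satisfying assignment: p ↦ true, q ↦ false, r ↦ false, s ↦ true, t ↦ true, u ↦ true.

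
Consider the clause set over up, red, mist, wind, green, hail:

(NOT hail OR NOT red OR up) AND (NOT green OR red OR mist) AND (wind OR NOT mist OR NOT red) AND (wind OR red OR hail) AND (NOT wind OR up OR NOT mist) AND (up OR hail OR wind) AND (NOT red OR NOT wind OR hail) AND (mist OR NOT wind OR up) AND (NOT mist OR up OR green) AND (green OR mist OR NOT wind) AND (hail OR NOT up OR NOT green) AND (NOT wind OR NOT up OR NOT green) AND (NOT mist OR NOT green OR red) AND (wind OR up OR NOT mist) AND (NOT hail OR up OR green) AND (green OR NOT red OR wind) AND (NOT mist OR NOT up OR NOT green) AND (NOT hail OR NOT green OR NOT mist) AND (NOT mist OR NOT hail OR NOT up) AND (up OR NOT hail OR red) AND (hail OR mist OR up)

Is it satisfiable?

Yes

Branch on hail: set hail = true.
Branch on red: set red = true.
The clause (up) is unit, so up = true.
The clause (NOT mist) is unit, so mist = false.
Branch on green: set green = true.
The clause (NOT wind) is unit, so wind = false.
All clauses are satisfied.
A satisfying assignment: up: true; red: true; mist: false; wind: false; green: true; hail: true.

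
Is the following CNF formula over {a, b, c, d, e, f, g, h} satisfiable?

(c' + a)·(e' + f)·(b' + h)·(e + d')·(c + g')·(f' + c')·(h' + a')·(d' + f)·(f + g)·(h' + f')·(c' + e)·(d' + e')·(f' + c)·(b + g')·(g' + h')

Branch on c: set c = 0.
(g') alone gives g = 0.
(f) alone gives f = 1.
That conflicts with the unit clause (f').
Backtrack on c: now try c = 1.
(a) alone gives a = 1.
(f') alone gives f = 0.
(e') alone gives e = 0.
That conflicts with the unit clause (e).
Neither c = 1 nor c = 0 works.
No assignment satisfies every clause.

No, unsatisfiable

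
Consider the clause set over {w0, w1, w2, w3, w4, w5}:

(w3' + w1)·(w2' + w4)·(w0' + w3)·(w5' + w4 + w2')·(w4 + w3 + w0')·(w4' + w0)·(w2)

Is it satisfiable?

(w2) alone gives w2 = 1.
(w4) alone gives w4 = 1.
(w0) alone gives w0 = 1.
(w3) alone gives w3 = 1.
(w1) alone gives w1 = 1.
All clauses hold; w5 can take either value.
A satisfying assignment: w0: 1; w1: 1; w2: 1; w3: 1; w4: 1; w5: 1.

Satisfiable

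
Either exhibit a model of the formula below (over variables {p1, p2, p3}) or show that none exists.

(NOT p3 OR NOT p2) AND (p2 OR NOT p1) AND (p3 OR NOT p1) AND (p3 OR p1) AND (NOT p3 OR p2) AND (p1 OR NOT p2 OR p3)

Case p3 = false:
Unit clause (NOT p1) forces p1 = false.
That conflicts with the unit clause (p1).
Backtrack on p3: now try p3 = true.
Unit clause (NOT p2) forces p2 = false.
That conflicts with the unit clause (p2).
Neither p3 = true nor p3 = false works.

UNSATISFIABLE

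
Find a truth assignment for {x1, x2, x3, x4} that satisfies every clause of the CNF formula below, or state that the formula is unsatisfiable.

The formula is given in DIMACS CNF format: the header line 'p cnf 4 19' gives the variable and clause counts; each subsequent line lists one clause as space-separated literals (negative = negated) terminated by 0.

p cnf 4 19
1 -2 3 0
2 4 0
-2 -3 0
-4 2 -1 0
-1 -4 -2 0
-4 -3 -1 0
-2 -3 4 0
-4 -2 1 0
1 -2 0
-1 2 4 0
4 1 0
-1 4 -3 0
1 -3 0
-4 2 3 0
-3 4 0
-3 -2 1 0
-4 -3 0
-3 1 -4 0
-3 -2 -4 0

Branch on x2: set x2 = True.
Unit clause (¬x3) forces x3 = False.
Unit clause (x1) forces x1 = True.
Unit clause (¬x4) forces x4 = False.
All clauses are satisfied.

x1: True; x2: True; x3: False; x4: False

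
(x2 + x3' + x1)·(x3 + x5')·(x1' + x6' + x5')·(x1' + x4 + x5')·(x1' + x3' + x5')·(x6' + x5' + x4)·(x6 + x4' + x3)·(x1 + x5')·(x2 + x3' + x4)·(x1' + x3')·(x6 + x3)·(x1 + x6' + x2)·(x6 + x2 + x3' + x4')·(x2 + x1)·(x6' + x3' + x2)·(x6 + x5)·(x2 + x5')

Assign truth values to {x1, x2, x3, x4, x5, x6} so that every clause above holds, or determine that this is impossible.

x1=1, x2=1, x3=0, x4=0, x5=0, x6=1

Case x3 = 0:
From the singleton clause (x5'), x5 = 0.
From the singleton clause (x6), x6 = 1.
Case x1 = 1:
Every clause is now satisfied; x2, x4 are unconstrained.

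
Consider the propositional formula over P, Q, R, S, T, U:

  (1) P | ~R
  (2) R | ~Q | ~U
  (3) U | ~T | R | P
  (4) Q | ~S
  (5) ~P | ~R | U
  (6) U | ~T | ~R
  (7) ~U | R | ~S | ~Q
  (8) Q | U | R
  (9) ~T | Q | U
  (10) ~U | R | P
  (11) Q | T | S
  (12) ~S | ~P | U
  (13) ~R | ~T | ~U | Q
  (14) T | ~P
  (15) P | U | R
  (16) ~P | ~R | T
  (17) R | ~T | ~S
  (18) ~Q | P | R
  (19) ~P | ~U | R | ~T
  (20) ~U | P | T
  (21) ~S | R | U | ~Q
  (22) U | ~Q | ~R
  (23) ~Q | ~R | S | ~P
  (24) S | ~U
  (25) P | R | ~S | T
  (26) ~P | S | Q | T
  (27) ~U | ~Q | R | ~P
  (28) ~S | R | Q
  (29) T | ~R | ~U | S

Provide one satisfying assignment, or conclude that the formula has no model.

P: 1, Q: 1, R: 0, S: 0, T: 1, U: 0

Try P = 1.
From the singleton clause (T), T = 1.
Try Q = 1.
Try R = 0.
From the singleton clause (~U), U = 0.
From the singleton clause (~S), S = 0.
Every clause now holds.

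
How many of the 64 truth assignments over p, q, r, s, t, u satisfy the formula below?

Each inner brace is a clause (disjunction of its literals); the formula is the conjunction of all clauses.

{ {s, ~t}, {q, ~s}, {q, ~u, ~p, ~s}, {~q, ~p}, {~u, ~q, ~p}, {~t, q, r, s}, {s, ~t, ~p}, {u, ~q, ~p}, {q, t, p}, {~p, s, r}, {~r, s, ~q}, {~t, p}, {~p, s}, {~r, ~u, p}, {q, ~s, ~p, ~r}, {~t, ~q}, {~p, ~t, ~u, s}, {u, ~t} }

There are 2^6 = 64 truth assignments over (p, q, r, s, t, u).
Split on s. With s = 1, the clauses containing s are satisfied and ~s drops from the rest; 3 of the 2^5 = 32 assignments to the other variables satisfy what remains.
With s = 0, by the same count on the reduced clause set, 2 assignments work.
(One model: p=F, q=T, r=F, s=F, t=F, u=F.)
Total: 3 + 2 = 5.

5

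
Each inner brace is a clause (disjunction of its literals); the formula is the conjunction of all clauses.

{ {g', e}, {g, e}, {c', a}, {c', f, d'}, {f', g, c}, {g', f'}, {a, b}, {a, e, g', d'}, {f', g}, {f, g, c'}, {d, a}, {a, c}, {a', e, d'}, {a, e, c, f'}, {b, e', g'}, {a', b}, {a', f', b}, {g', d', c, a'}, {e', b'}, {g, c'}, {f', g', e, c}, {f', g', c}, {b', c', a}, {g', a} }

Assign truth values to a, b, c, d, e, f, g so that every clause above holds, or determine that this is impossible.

UNSATISFIABLE

Case g = 0:
From the singleton clause (e), e = 1.
From the singleton clause (f'), f = 0.
From the singleton clause (c'), c = 0.
From the singleton clause (a), a = 1.
From the singleton clause (b), b = 1.
But (b') is also a unit clause — contradiction.
Undo g and try g = 1.
From the singleton clause (e), e = 1.
From the singleton clause (f'), f = 0.
From the singleton clause (b), b = 1.
But (b') is also a unit clause — contradiction.
Either choice for g ends in contradiction.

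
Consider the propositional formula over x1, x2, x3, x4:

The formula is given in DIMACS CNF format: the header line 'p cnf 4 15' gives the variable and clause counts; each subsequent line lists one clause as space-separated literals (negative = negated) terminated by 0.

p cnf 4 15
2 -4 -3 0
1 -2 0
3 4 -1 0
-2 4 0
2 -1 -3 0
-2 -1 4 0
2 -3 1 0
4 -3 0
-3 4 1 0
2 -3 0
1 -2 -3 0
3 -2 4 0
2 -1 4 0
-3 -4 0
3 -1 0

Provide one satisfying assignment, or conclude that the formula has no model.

x1 ↦ False,  x2 ↦ False,  x3 ↦ False,  x4 ↦ True

Branch on x1: set x1 = False.
(¬x2) alone gives x2 = False.
(¬x3) alone gives x3 = False.
All clauses hold; x4 can take either value.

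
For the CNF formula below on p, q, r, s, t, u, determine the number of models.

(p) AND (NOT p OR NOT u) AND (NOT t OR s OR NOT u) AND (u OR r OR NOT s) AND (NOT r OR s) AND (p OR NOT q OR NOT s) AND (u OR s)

4

There are 2^6 = 64 truth assignments over (p, q, r, s, t, u).
Split on p. With p = true, the clauses containing p are satisfied and NOT p drops from the rest; 4 of the 2^5 = 32 assignments to the other variables satisfy what remains.
With p = false, by the same count on the reduced clause set, 0 assignments work.
Total: 4 + 0 = 4.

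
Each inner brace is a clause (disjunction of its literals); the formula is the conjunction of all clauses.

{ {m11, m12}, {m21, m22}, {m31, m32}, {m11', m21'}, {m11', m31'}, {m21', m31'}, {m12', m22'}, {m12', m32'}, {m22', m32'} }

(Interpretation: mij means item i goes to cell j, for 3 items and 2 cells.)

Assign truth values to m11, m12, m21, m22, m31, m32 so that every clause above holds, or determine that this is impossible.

Case m11 = 1:
The clause (m21') is unit, so m21 = 0.
The clause (m22) is unit, so m22 = 1.
The clause (m31') is unit, so m31 = 0.
The clause (m32) is unit, so m32 = 1.
Now (m32') is unsatisfied and unit — conflict.
Backtrack on m11: now try m11 = 0.
The clause (m12) is unit, so m12 = 1.
The clause (m22') is unit, so m22 = 0.
The clause (m21) is unit, so m21 = 1.
The clause (m31') is unit, so m31 = 0.
The clause (m32) is unit, so m32 = 1.
Now (m32') is unsatisfied and unit — conflict.
Neither m11 = 1 nor m11 = 0 works.

UNSATISFIABLE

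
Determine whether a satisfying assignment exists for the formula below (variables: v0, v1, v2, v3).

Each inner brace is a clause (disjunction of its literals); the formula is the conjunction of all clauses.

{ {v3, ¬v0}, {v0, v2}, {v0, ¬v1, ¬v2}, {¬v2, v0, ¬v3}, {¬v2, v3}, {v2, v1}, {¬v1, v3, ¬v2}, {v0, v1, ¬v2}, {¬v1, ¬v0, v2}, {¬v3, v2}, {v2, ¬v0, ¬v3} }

Satisfiable

Branch on v3: set v3 = True.
The clause (v2) is unit, so v2 = True.
The clause (v0) is unit, so v0 = True.
All clauses hold; v1 can take either value.
A satisfying assignment: v0 ↦ True, v1 ↦ False, v2 ↦ True, v3 ↦ True.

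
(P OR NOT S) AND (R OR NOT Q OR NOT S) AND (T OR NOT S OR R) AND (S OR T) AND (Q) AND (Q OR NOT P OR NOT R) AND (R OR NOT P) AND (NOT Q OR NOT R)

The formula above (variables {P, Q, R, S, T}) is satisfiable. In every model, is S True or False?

Suppose S = true.
From the singleton clause (P), P = true.
From the singleton clause (Q), Q = true.
From the singleton clause (R), R = true.
But (NOT R) is also a unit clause — contradiction.
So every satisfying assignment has S = False.

False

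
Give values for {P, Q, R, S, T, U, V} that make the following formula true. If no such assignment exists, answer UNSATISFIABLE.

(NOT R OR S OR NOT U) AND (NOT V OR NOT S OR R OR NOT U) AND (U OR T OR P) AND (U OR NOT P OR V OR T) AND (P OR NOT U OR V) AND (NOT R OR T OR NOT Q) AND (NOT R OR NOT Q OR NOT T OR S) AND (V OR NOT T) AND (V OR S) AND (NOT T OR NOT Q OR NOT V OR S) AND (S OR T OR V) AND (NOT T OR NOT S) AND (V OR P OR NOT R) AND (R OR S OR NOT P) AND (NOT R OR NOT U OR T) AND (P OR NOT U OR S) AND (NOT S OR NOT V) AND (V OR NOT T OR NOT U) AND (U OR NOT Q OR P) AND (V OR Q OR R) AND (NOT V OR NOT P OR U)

P ↦ false,  Q ↦ false,  R ↦ false,  S ↦ false,  T ↦ true,  U ↦ false,  V ↦ true

Suppose V = true.
(NOT S) alone gives S = false.
Suppose R = false.
(NOT P) alone gives P = false.
(NOT U) alone gives U = false.
(T) alone gives T = true.
(NOT Q) alone gives Q = false.
This assignment satisfies each clause.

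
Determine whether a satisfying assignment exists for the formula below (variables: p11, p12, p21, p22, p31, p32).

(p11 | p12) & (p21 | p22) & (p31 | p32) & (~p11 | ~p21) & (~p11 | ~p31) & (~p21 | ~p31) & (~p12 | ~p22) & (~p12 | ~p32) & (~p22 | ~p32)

Suppose p11 = 1.
The clause (~p21) is unit, so p21 = 0.
The clause (p22) is unit, so p22 = 1.
The clause (~p31) is unit, so p31 = 0.
The clause (p32) is unit, so p32 = 1.
That conflicts with the unit clause (~p32).
That branch fails; take p11 = 0 instead.
The clause (p12) is unit, so p12 = 1.
The clause (~p22) is unit, so p22 = 0.
The clause (p21) is unit, so p21 = 1.
The clause (~p31) is unit, so p31 = 0.
The clause (p32) is unit, so p32 = 1.
That conflicts with the unit clause (~p32).
Neither p11 = 1 nor p11 = 0 works.
No assignment satisfies every clause.

No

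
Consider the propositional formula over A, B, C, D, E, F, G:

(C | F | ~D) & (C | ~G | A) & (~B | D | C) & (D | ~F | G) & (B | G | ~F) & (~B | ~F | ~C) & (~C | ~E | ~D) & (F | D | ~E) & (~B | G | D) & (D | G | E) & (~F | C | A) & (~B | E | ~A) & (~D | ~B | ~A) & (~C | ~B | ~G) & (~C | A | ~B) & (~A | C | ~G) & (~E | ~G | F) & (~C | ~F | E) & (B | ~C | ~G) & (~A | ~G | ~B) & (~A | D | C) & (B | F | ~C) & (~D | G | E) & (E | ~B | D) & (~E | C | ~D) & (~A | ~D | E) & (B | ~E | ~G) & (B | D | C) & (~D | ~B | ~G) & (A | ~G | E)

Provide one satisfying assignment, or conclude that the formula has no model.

Case C = 1:
Case B = 0:
(~G) alone gives G = 0.
(~F) alone gives F = 0.
That conflicts with the unit clause (F).
Backtrack on B: now try B = 1.
(~F) alone gives F = 0.
(~G) alone gives G = 0.
(D) alone gives D = 1.
(~E) alone gives E = 0.
That conflicts with the unit clause (E).
Either choice for B ends in contradiction.
Backtrack on C: now try C = 0.
Case F = 1:
(A) alone gives A = 1.
(~G) alone gives G = 0.
(D) alone gives D = 1.
(B) alone gives B = 1.
That conflicts with the unit clause (~B).
Backtrack on F: now try F = 0.
(~D) alone gives D = 0.
(~B) alone gives B = 0.
That conflicts with the unit clause (B).
Either choice for F ends in contradiction.
Either choice for C ends in contradiction.

UNSATISFIABLE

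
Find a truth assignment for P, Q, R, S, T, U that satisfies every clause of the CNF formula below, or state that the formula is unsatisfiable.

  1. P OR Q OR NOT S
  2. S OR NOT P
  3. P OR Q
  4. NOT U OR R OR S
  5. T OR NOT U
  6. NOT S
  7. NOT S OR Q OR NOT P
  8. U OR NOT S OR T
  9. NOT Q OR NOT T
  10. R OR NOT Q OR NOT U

From the singleton clause (NOT S), S = false.
From the singleton clause (NOT P), P = false.
From the singleton clause (Q), Q = true.
From the singleton clause (NOT T), T = false.
From the singleton clause (NOT U), U = false.
Every clause is now satisfied; R is unconstrained.

P: false,  Q: true,  R: false,  S: false,  T: false,  U: false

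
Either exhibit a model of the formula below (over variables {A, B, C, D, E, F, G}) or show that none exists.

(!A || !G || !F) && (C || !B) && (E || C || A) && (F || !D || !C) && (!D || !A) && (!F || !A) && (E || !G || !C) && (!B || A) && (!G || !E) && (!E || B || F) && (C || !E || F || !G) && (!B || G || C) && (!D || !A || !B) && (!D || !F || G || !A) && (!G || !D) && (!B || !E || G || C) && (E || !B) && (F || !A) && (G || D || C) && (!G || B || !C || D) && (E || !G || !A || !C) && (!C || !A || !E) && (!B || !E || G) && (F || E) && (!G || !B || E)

Try C = true.
Try F = true.
Unit clause (!A) forces A = false.
Unit clause (!B) forces B = false.
Try E = true.
Unit clause (!G) forces G = false.
Every clause is now satisfied; D is unconstrained.

A=false; B=false; C=true; D=true; E=true; F=true; G=false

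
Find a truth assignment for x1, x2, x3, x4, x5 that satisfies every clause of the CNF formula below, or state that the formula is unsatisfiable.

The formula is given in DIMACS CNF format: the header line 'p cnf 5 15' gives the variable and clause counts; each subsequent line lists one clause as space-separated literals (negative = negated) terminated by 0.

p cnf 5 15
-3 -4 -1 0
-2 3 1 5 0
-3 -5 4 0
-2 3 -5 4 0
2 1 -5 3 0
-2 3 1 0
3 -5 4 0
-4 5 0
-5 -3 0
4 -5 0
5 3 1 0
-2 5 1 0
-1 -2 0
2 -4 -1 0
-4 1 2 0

x1: True, x2: False, x3: False, x4: False, x5: False

Case x4 = False:
(¬x5) alone gives x5 = False.
Case x3 = False:
(x1) alone gives x1 = True.
(¬x2) alone gives x2 = False.
This assignment satisfies each clause.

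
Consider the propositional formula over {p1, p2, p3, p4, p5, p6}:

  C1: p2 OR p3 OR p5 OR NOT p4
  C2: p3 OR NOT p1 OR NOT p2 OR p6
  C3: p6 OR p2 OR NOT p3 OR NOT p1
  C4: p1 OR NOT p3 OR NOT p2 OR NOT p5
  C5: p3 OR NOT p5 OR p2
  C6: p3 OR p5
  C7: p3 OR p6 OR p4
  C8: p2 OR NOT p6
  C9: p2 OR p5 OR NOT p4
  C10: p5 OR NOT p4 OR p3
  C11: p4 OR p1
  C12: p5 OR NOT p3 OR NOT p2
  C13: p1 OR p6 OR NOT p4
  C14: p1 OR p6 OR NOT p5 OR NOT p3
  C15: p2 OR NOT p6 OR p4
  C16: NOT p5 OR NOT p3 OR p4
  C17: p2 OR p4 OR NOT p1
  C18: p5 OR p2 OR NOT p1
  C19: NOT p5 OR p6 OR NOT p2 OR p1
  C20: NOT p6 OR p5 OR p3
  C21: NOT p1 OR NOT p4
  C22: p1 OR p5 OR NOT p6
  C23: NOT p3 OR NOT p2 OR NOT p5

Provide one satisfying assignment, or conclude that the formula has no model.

p1=false; p2=true; p3=false; p4=true; p5=true; p6=true

Suppose p3 = false.
Unit clause (p5) forces p5 = true.
Unit clause (p2) forces p2 = true.
Suppose p1 = false.
Unit clause (p4) forces p4 = true.
Unit clause (p6) forces p6 = true.
All clauses are satisfied.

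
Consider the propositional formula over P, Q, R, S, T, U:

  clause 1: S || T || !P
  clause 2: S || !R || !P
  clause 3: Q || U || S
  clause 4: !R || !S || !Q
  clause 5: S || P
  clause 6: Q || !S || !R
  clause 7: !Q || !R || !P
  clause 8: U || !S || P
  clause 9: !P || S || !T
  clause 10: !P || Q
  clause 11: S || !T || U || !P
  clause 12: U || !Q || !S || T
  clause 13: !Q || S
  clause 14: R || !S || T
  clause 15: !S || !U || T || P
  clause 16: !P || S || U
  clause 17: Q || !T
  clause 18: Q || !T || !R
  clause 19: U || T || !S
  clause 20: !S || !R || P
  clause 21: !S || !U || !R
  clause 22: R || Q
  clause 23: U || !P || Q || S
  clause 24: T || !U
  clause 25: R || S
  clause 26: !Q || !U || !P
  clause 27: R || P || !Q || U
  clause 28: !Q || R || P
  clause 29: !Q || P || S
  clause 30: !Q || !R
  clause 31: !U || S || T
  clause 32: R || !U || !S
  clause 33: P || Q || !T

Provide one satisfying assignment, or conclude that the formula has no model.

P ↦ true, Q ↦ true, R ↦ false, S ↦ true, T ↦ true, U ↦ false

Try S = true.
Try R = false.
(T) alone gives T = true.
(Q) alone gives Q = true.
(P) alone gives P = true.
(!U) alone gives U = false.
This assignment satisfies each clause.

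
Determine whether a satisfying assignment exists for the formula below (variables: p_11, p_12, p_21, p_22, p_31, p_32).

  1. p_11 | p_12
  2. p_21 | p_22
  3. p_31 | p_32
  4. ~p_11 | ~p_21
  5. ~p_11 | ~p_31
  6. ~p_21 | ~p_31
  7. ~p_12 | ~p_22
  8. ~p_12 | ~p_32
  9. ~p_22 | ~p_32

No, unsatisfiable

Case p_11 = 1:
The clause (~p_21) is unit, so p_21 = 0.
The clause (p_22) is unit, so p_22 = 1.
The clause (~p_31) is unit, so p_31 = 0.
The clause (p_32) is unit, so p_32 = 1.
That conflicts with the unit clause (~p_32).
That branch fails; take p_11 = 0 instead.
The clause (p_12) is unit, so p_12 = 1.
The clause (~p_22) is unit, so p_22 = 0.
The clause (p_21) is unit, so p_21 = 1.
The clause (~p_31) is unit, so p_31 = 0.
The clause (p_32) is unit, so p_32 = 1.
That conflicts with the unit clause (~p_32).
Neither p_11 = 1 nor p_11 = 0 works.
No assignment satisfies every clause.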